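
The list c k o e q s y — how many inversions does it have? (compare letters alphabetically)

2

Inversion pairs (indices are 0-based):
(1,3): k > e
(2,3): o > e
That's 2 pairs.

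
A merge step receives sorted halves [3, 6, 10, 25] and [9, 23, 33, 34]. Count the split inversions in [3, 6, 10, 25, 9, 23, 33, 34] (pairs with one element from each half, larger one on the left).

There are 3 split inversions.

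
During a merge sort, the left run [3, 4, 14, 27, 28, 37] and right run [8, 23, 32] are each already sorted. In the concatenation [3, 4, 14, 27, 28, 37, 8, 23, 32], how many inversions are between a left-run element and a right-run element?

Take each right-half value and tally the left-half values above it:
r = 8: 14, 27, 28, 37 → 4
r = 23: 27, 28, 37 → 3
r = 32: 37 → 1
Cross-inversions: 4 + 3 + 1 = 8

8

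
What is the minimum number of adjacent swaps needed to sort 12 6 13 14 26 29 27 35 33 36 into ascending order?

Minimum adjacent swaps = number of inversions (each swap of adjacent out-of-order elements removes one inversion and no swap can remove more).
Count inversions — for each element, later elements that are smaller:
12: 6 → 1
6: none → 0
13: none → 0
14: none → 0
26: none → 0
29: 27 → 1
27: none → 0
35: 33 → 1
33: none → 0
36: none → 0
Total inversions: 1 + 0 + 0 + 0 + 0 + 1 + 0 + 1 + 0 + 0 = 3

There are 3 adjacent swaps.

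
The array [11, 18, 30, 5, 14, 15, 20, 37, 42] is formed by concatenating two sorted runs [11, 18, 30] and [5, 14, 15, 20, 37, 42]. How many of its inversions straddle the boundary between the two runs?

Take each right-half value and tally the left-half values above it:
r = 5: 11, 18, 30 → 3
r = 14: 18, 30 → 2
r = 15: 18, 30 → 2
r = 20: 30 → 1
r = 37: none → 0
r = 42: none → 0
Cross-inversions: 3 + 2 + 2 + 1 + 0 + 0 = 8

There are 8 split inversions.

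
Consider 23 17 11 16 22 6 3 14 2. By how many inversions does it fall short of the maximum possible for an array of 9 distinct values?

7 inversions short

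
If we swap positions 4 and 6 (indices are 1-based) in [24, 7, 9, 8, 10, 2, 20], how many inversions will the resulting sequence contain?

There are 10 inversions.

Positions 4 and 6 hold 8 and 2; after swapping, the array is [24, 7, 9, 2, 10, 8, 20].
Count, for each position, how many later elements it exceeds:
24: 6
7: 1
9: 2
2: 0
10: 1
8: 0
20: 0
Sum: 6 + 1 + 2 + 0 + 1 + 0 + 0 = 10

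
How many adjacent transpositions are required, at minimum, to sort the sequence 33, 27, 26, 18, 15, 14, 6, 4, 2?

Each adjacent swap fixes exactly one inversion, so the minimum swap count equals the number of inversions.
Count inversions — for each element, later elements that are smaller:
33: 27, 26, 18, 15, 14, 6, 4, 2 → 8
27: 26, 18, 15, 14, 6, 4, 2 → 7
26: 18, 15, 14, 6, 4, 2 → 6
18: 15, 14, 6, 4, 2 → 5
15: 14, 6, 4, 2 → 4
14: 6, 4, 2 → 3
6: 4, 2 → 2
4: 2 → 1
2: none → 0
Total inversions: 8 + 7 + 6 + 5 + 4 + 3 + 2 + 1 + 0 = 36

Adjacent swaps: 36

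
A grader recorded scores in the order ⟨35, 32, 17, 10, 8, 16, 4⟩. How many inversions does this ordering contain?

19

Sweep left to right; for each value list the smaller values that follow it:
35: 6
32: 5
17: 4
10: 2
8: 1
16: 1
4: 0
Sum: 6 + 5 + 4 + 2 + 1 + 1 + 0 = 19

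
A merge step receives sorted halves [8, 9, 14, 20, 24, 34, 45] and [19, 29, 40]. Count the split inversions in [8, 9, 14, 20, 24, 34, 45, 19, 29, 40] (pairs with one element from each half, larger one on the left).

Take each right-half value and tally the left-half values above it:
r = 19: 20, 24, 34, 45 → 4
r = 29: 34, 45 → 2
r = 40: 45 → 1
Cross-inversions: 4 + 2 + 1 = 7

Split inversions: 7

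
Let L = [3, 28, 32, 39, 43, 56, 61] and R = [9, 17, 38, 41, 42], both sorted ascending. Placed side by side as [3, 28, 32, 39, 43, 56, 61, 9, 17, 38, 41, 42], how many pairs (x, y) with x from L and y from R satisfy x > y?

Split inversions: 22

Count, for every r in R, how many entries of L exceed r:
r = 9: 28, 32, 39, 43, 56, 61 → 6
r = 17: 28, 32, 39, 43, 56, 61 → 6
r = 38: 39, 43, 56, 61 → 4
r = 41: 43, 56, 61 → 3
r = 42: 43, 56, 61 → 3
Cross-inversions: 6 + 6 + 4 + 3 + 3 = 22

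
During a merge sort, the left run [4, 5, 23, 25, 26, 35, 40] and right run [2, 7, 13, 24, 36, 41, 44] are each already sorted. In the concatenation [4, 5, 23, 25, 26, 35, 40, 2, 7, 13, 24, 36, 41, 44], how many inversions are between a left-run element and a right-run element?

For each element r of the right run, count left-run elements greater than r:
r = 2: 4, 5, 23, 25, 26, 35, 40 → 7
r = 7: 23, 25, 26, 35, 40 → 5
r = 13: 23, 25, 26, 35, 40 → 5
r = 24: 25, 26, 35, 40 → 4
r = 36: 40 → 1
r = 41: none → 0
r = 44: none → 0
Cross-inversions: 7 + 5 + 5 + 4 + 1 + 0 + 0 = 22

There are 22 cross-inversions.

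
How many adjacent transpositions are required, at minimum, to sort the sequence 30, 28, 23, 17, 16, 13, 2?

The minimum number of adjacent swaps to sort an array equals its inversion count, since every such swap removes exactly one inversion.
Count inversions — for each element, later elements that are smaller:
30: 28, 23, 17, 16, 13, 2 → 6
28: 23, 17, 16, 13, 2 → 5
23: 17, 16, 13, 2 → 4
17: 16, 13, 2 → 3
16: 13, 2 → 2
13: 2 → 1
2: none → 0
Total inversions: 6 + 5 + 4 + 3 + 2 + 1 + 0 = 21

21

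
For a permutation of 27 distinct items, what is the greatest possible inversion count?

351

The maximum occurs when the array is in strictly decreasing order: every one of the C(27, 2) pairs is inverted.
C(27, 2) = 27·26/2 = 351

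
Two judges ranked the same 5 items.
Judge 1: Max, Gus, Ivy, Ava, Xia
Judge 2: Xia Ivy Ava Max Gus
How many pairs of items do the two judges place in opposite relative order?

8

Assign each item its position (1..5) in the first ordering, then rewrite the second ordering as that position sequence:
positions: Max→1, Gus→2, Ivy→3, Ava→4, Xia→5
second ordering as positions: [5, 3, 4, 1, 2]
Discordant pairs = inversions in this position sequence.
5: 3, 4, 1, 2 → 4
3: 1, 2 → 2
4: 1, 2 → 2
1: 0
2: 0
Total: 4 + 2 + 2 + 0 + 0 = 8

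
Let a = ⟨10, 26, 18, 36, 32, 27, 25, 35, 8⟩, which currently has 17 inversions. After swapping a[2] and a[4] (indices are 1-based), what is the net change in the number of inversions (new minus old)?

+1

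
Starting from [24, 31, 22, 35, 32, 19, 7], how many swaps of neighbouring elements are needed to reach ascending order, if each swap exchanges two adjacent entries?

14 swaps

Minimum adjacent swaps = number of inversions (each swap of adjacent out-of-order elements removes one inversion and no swap can remove more).
Count inversions — for each element, later elements that are smaller:
24: 22, 19, 7 → 3
31: 22, 19, 7 → 3
22: 19, 7 → 2
35: 32, 19, 7 → 3
32: 19, 7 → 2
19: 7 → 1
7: none → 0
Total inversions: 3 + 3 + 2 + 3 + 2 + 1 + 0 = 14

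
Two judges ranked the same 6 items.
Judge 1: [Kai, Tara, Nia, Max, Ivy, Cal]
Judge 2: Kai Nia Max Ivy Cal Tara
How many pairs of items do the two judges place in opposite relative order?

4 discordant pairs

Assign each item its position (1..6) in the first ordering, then rewrite the second ordering as that position sequence:
positions: Kai→1, Tara→2, Nia→3, Max→4, Ivy→5, Cal→6
second ordering as positions: [1, 3, 4, 5, 6, 2]
Discordant pairs = inversions in this position sequence.
1: 0
3: 2 → 1
4: 2 → 1
5: 2 → 1
6: 2 → 1
2: 0
Total: 0 + 1 + 1 + 1 + 1 + 0 = 4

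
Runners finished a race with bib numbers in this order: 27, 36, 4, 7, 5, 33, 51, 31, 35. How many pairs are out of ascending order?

There are 13 out-of-order pairs.

Count, for each position, how many later elements it exceeds:
27 → 4, 7, 5 → 3
36 → 4, 7, 5, 33, 31, 35 → 6
4 → none → 0
7 → 5 → 1
5 → none → 0
33 → 31 → 1
51 → 31, 35 → 2
31 → none → 0
35 → none → 0
Sum: 3 + 6 + 0 + 1 + 0 + 1 + 2 + 0 + 0 = 13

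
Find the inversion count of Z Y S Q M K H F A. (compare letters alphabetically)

Sweep left to right; for each value list the smaller values that follow it:
Z → Y, S, Q, M, K, H, F, A → 8
Y → S, Q, M, K, H, F, A → 7
S → Q, M, K, H, F, A → 6
Q → M, K, H, F, A → 5
M → K, H, F, A → 4
K → H, F, A → 3
H → F, A → 2
F → A → 1
A → none → 0
Sum: 8 + 7 + 6 + 5 + 4 + 3 + 2 + 1 + 0 = 36

36 inversions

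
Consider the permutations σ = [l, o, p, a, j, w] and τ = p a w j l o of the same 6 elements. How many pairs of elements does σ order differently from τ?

Assign each item its position (1..6) in the first ordering, then rewrite the second ordering as that position sequence:
positions: l→1, o→2, p→3, a→4, j→5, w→6
second ordering as positions: [3, 4, 6, 5, 1, 2]
Discordant pairs = inversions in this position sequence.
3: 1, 2 → 2
4: 1, 2 → 2
6: 5, 1, 2 → 3
5: 1, 2 → 2
1: 0
2: 0
Total: 2 + 2 + 3 + 2 + 0 + 0 = 9

Discordant pairs: 9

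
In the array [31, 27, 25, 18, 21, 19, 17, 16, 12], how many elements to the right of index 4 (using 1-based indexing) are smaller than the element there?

3 such elements

The element at index 4 is 18.
Elements after it: 21, 19, 17, 16, 12
Those smaller than 18: 17, 16, 12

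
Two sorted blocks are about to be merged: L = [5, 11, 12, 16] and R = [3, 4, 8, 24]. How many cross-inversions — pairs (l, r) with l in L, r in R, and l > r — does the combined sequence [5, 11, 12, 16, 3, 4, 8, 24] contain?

Count, for every r in R, how many entries of L exceed r:
r = 3: 5, 11, 12, 16 → 4
r = 4: 5, 11, 12, 16 → 4
r = 8: 11, 12, 16 → 3
r = 24: none → 0
Cross-inversions: 4 + 4 + 3 + 0 = 11

There are 11 cross-inversions.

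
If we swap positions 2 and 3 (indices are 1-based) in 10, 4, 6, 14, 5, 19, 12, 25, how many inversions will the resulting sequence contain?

8 inversions

Positions 2 and 3 hold 4 and 6; after swapping, the array is [10, 6, 4, 14, 5, 19, 12, 25].
Count, for each position, how many later elements it exceeds:
10: 3
6: 2
4: 0
14: 2
5: 0
19: 1
12: 0
25: 0
Sum: 3 + 2 + 0 + 2 + 0 + 1 + 0 + 0 = 8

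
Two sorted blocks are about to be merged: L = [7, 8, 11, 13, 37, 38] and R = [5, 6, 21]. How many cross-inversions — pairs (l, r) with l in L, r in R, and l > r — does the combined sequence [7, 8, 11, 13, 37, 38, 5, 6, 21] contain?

14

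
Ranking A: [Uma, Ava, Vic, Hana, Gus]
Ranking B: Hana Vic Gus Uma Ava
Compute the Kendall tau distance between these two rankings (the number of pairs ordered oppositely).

Discordant pairs: 7

Assign each item its position (1..5) in the first ordering, then rewrite the second ordering as that position sequence:
positions: Uma→1, Ava→2, Vic→3, Hana→4, Gus→5
second ordering as positions: [4, 3, 5, 1, 2]
Discordant pairs = inversions in this position sequence.
4: 3, 1, 2 → 3
3: 1, 2 → 2
5: 1, 2 → 2
1: 0
2: 0
Total: 3 + 2 + 2 + 0 + 0 = 7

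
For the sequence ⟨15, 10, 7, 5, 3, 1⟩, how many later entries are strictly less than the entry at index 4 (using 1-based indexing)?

The element at index 4 is 5.
Elements after it: 3, 1
Those smaller than 5: 3, 1

2 such elements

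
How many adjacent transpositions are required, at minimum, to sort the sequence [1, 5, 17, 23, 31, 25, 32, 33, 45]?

1 swap

Minimum adjacent swaps = number of inversions (each swap of adjacent out-of-order elements removes one inversion and no swap can remove more).
Count inversions — for each element, later elements that are smaller:
1: none → 0
5: none → 0
17: none → 0
23: none → 0
31: 25 → 1
25: none → 0
32: none → 0
33: none → 0
45: none → 0
Total inversions: 0 + 0 + 0 + 0 + 1 + 0 + 0 + 0 + 0 = 1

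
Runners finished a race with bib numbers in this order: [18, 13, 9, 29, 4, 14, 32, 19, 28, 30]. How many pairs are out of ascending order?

Count, for each position, how many later elements it exceeds:
18: 4
13: 2
9: 1
29: 4
4: 0
14: 0
32: 3
19: 0
28: 0
30: 0
Sum: 4 + 2 + 1 + 4 + 0 + 0 + 3 + 0 + 0 + 0 = 14

Inversions: 14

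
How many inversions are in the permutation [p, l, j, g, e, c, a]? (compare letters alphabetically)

21

Element-by-element contributions:
p → l, j, g, e, c, a → 6
l → j, g, e, c, a → 5
j → g, e, c, a → 4
g → e, c, a → 3
e → c, a → 2
c → a → 1
a → none → 0
Sum: 6 + 5 + 4 + 3 + 2 + 1 + 0 = 21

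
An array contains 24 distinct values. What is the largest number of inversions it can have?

A reversed (strictly descending) arrangement makes every pair an inversion, giving C(24, 2) inversions.
C(24, 2) = 24·23/2 = 276

Inversions: 276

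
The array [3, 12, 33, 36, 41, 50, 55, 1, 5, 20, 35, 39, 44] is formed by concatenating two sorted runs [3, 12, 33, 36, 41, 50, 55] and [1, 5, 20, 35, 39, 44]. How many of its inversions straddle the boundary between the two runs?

27 split inversions

Count, for every r in R, how many entries of L exceed r:
r = 1: 3, 12, 33, 36, 41, 50, 55 → 7
r = 5: 12, 33, 36, 41, 50, 55 → 6
r = 20: 33, 36, 41, 50, 55 → 5
r = 35: 36, 41, 50, 55 → 4
r = 39: 41, 50, 55 → 3
r = 44: 50, 55 → 2
Cross-inversions: 7 + 6 + 5 + 4 + 3 + 2 = 27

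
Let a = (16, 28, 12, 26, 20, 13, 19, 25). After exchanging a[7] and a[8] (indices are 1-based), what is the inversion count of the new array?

15

Positions 7 and 8 hold 19 and 25; after swapping, the array is [16, 28, 12, 26, 20, 13, 25, 19].
For each element, count later entries that are smaller:
16 → 12, 13 → 2
28 → 12, 26, 20, 13, 25, 19 → 6
12 → none → 0
26 → 20, 13, 25, 19 → 4
20 → 13, 19 → 2
13 → none → 0
25 → 19 → 1
19 → none → 0
Sum: 2 + 6 + 0 + 4 + 2 + 0 + 1 + 0 = 15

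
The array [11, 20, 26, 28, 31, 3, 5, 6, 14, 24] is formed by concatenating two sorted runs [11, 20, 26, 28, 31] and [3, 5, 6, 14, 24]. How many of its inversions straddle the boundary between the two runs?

Count, for every r in R, how many entries of L exceed r:
r = 3: 11, 20, 26, 28, 31 → 5
r = 5: 11, 20, 26, 28, 31 → 5
r = 6: 11, 20, 26, 28, 31 → 5
r = 14: 20, 26, 28, 31 → 4
r = 24: 26, 28, 31 → 3
Cross-inversions: 5 + 5 + 5 + 4 + 3 = 22

22 split inversions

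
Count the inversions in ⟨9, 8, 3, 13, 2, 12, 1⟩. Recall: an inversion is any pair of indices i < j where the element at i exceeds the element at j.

14 inversions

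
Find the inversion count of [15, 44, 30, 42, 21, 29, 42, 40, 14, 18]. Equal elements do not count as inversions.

27

Element-by-element contributions:
15 → 14 → 1
44 → 30, 42, 21, 29, 42, 40, 14, 18 → 8
30 → 21, 29, 14, 18 → 4
42 → 21, 29, 40, 14, 18 → 5
21 → 14, 18 → 2
29 → 14, 18 → 2
42 → 40, 14, 18 → 3
40 → 14, 18 → 2
14 → none → 0
18 → none → 0
Sum: 1 + 8 + 4 + 5 + 2 + 2 + 3 + 2 + 0 + 0 = 27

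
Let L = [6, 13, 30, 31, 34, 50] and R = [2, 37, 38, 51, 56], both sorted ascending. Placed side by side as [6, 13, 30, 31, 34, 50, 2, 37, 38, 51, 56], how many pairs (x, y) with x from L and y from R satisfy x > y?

Take each right-half value and tally the left-half values above it:
r = 2: 6, 13, 30, 31, 34, 50 → 6
r = 37: 50 → 1
r = 38: 50 → 1
r = 51: none → 0
r = 56: none → 0
Cross-inversions: 6 + 1 + 1 + 0 + 0 = 8

8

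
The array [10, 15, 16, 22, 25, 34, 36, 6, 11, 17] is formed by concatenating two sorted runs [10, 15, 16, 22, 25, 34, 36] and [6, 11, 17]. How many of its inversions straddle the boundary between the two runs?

17

For each element r of the right run, count left-run elements greater than r:
r = 6: 10, 15, 16, 22, 25, 34, 36 → 7
r = 11: 15, 16, 22, 25, 34, 36 → 6
r = 17: 22, 25, 34, 36 → 4
Cross-inversions: 7 + 6 + 4 = 17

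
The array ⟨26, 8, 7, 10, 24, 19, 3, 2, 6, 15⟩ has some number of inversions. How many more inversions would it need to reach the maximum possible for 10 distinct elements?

16

Maximum inversions for 10 distinct elements is C(10, 2) = 10·9/2 = 45.
Current inversions — for each element, count later smaller elements:
26: 9
8: 4
7: 3
10: 3
24: 5
19: 4
3: 1
2: 0
6: 0
15: 0
Current total: 9 + 4 + 3 + 3 + 5 + 4 + 1 + 0 + 0 + 0 = 29
Shortfall: 45 − 29 = 16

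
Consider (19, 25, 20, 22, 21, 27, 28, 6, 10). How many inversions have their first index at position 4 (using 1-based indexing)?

The element at index 4 is 22.
Elements after it: 21, 27, 28, 6, 10
Those smaller than 22: 21, 6, 10

3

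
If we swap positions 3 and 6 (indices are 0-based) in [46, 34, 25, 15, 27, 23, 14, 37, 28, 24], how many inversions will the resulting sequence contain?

Positions 3 and 6 hold 15 and 14; after swapping, the array is [46, 34, 25, 14, 27, 23, 15, 37, 28, 24].
Element-by-element contributions:
46: 9
34: 7
25: 4
14: 0
27: 3
23: 1
15: 0
37: 2
28: 1
24: 0
Sum: 9 + 7 + 4 + 0 + 3 + 1 + 0 + 2 + 1 + 0 = 27

27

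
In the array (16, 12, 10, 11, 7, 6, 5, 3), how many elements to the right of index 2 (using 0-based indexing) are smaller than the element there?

4 such elements

The element at index 2 is 10.
Elements after it: 11, 7, 6, 5, 3
Those smaller than 10: 7, 6, 5, 3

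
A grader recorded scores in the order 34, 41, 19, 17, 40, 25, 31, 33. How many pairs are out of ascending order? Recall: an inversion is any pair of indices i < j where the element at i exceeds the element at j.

Element-by-element contributions:
34 → 19, 17, 25, 31, 33 → 5
41 → 19, 17, 40, 25, 31, 33 → 6
19 → 17 → 1
17 → none → 0
40 → 25, 31, 33 → 3
25 → none → 0
31 → none → 0
33 → none → 0
Sum: 5 + 6 + 1 + 0 + 3 + 0 + 0 + 0 = 15

15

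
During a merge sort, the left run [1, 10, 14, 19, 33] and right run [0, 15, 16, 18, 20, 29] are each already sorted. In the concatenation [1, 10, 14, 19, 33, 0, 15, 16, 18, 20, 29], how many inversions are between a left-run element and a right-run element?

13 split inversions

Take each right-half value and tally the left-half values above it:
r = 0: 1, 10, 14, 19, 33 → 5
r = 15: 19, 33 → 2
r = 16: 19, 33 → 2
r = 18: 19, 33 → 2
r = 20: 33 → 1
r = 29: 33 → 1
Cross-inversions: 5 + 2 + 2 + 2 + 1 + 1 = 13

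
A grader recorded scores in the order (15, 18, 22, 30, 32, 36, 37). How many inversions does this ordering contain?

0 out-of-order pairs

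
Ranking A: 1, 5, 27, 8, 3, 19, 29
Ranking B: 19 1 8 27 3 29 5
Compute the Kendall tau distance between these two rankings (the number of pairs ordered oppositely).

10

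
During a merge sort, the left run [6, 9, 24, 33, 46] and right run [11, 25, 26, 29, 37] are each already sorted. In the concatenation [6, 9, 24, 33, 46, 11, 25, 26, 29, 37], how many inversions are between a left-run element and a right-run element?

Split inversions: 10

Count, for every r in R, how many entries of L exceed r:
r = 11: 24, 33, 46 → 3
r = 25: 33, 46 → 2
r = 26: 33, 46 → 2
r = 29: 33, 46 → 2
r = 37: 46 → 1
Cross-inversions: 3 + 2 + 2 + 2 + 1 = 10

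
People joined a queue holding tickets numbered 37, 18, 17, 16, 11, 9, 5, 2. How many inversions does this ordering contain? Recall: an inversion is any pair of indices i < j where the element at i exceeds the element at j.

28

Element-by-element contributions:
37: 7
18: 6
17: 5
16: 4
11: 3
9: 2
5: 1
2: 0
Sum: 7 + 6 + 5 + 4 + 3 + 2 + 1 + 0 = 28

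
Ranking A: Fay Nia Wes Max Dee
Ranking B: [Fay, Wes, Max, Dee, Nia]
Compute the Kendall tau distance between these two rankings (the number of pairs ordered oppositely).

Assign each item its position (1..5) in the first ordering, then rewrite the second ordering as that position sequence:
positions: Fay→1, Nia→2, Wes→3, Max→4, Dee→5
second ordering as positions: [1, 3, 4, 5, 2]
Discordant pairs = inversions in this position sequence.
1: 0
3: 2 → 1
4: 2 → 1
5: 2 → 1
2: 0
Total: 0 + 1 + 1 + 1 + 0 = 3

Discordant pairs: 3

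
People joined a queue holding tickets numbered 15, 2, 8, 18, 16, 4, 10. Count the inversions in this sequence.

10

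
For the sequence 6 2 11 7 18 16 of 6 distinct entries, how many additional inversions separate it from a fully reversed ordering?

Maximum inversions for 6 distinct elements is C(6, 2) = 6·5/2 = 15.
Current inversions — for each element, count later smaller elements:
6: 1
2: 0
11: 1
7: 0
18: 1
16: 0
Current total: 1 + 0 + 1 + 0 + 1 + 0 = 3
Shortfall: 15 − 3 = 12

12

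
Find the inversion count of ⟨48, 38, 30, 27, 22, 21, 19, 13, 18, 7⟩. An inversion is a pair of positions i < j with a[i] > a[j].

Inversions: 44

Sweep left to right; for each value list the smaller values that follow it:
48: 9
38: 8
30: 7
27: 6
22: 5
21: 4
19: 3
13: 1
18: 1
7: 0
Sum: 9 + 8 + 7 + 6 + 5 + 4 + 3 + 1 + 1 + 0 = 44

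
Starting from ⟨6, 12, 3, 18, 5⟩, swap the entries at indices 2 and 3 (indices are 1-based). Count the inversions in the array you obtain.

Positions 2 and 3 hold 12 and 3; after swapping, the array is [6, 3, 12, 18, 5].
For each element, count later entries that are smaller:
6: 2
3: 0
12: 1
18: 1
5: 0
Sum: 2 + 0 + 1 + 1 + 0 = 4

4 inversions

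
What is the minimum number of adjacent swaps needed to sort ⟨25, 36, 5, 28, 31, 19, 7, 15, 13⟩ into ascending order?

24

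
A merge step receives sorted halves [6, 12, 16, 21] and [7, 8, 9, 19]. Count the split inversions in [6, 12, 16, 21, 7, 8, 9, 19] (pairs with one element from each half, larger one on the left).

Count, for every r in R, how many entries of L exceed r:
r = 7: 12, 16, 21 → 3
r = 8: 12, 16, 21 → 3
r = 9: 12, 16, 21 → 3
r = 19: 21 → 1
Cross-inversions: 3 + 3 + 3 + 1 = 10

10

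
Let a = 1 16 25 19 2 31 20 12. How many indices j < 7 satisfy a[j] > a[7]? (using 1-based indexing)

2 such elements

The element at index 7 is 20.
Elements before it: 1, 16, 25, 19, 2, 31
Those larger than 20: 25, 31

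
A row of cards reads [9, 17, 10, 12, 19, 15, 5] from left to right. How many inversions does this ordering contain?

Element-by-element contributions:
9: 1
17: 4
10: 1
12: 1
19: 2
15: 1
5: 0
Sum: 1 + 4 + 1 + 1 + 2 + 1 + 0 = 10

10 inversions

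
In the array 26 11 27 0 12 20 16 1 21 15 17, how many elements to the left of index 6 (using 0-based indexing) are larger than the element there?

3

The element at index 6 is 16.
Elements before it: 26, 11, 27, 0, 12, 20
Those larger than 16: 26, 27, 20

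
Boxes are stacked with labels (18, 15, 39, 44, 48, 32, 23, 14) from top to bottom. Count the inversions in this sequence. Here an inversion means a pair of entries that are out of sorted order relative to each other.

Sweep left to right; for each value list the smaller values that follow it:
18: 2
15: 1
39: 3
44: 3
48: 3
32: 2
23: 1
14: 0
Sum: 2 + 1 + 3 + 3 + 3 + 2 + 1 + 0 = 15

15 inversions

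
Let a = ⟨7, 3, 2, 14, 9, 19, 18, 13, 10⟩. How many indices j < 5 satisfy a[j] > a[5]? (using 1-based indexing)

The element at index 5 is 9.
Elements before it: 7, 3, 2, 14
Those larger than 9: 14

1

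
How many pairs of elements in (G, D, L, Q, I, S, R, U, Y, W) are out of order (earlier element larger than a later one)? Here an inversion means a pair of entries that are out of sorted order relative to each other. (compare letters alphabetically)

5

Element-by-element contributions:
G: 1
D: 0
L: 1
Q: 1
I: 0
S: 1
R: 0
U: 0
Y: 1
W: 0
Sum: 1 + 0 + 1 + 1 + 0 + 1 + 0 + 0 + 1 + 0 = 5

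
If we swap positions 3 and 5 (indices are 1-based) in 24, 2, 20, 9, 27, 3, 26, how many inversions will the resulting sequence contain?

Positions 3 and 5 hold 20 and 27; after swapping, the array is [24, 2, 27, 9, 20, 3, 26].
Sweep left to right; for each value list the smaller values that follow it:
24: 4
2: 0
27: 4
9: 1
20: 1
3: 0
26: 0
Sum: 4 + 0 + 4 + 1 + 1 + 0 + 0 = 10

10 inversions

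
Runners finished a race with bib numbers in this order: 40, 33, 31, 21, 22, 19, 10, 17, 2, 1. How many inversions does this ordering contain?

43 inversions

Sweep left to right; for each value list the smaller values that follow it:
40: 9
33: 8
31: 7
21: 5
22: 5
19: 4
10: 2
17: 2
2: 1
1: 0
Sum: 9 + 8 + 7 + 5 + 5 + 4 + 2 + 2 + 1 + 0 = 43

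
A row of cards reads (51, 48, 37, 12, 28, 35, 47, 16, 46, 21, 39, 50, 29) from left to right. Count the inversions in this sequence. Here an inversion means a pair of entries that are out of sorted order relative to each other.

There are 43 inversions.

Element-by-element contributions:
51 → 48, 37, 12, 28, 35, 47, 16, 46, 21, 39, 50, 29 → 12
48 → 37, 12, 28, 35, 47, 16, 46, 21, 39, 29 → 10
37 → 12, 28, 35, 16, 21, 29 → 6
12 → none → 0
28 → 16, 21 → 2
35 → 16, 21, 29 → 3
47 → 16, 46, 21, 39, 29 → 5
16 → none → 0
46 → 21, 39, 29 → 3
21 → none → 0
39 → 29 → 1
50 → 29 → 1
29 → none → 0
Sum: 12 + 10 + 6 + 0 + 2 + 3 + 5 + 0 + 3 + 0 + 1 + 1 + 0 = 43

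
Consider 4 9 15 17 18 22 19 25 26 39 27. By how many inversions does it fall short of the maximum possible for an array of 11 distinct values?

Maximum inversions for 11 distinct elements is C(11, 2) = 11·10/2 = 55.
Current inversions — for each element, count later smaller elements:
4: 0
9: 0
15: 0
17: 0
18: 0
22: 1
19: 0
25: 0
26: 0
39: 1
27: 0
Current total: 0 + 0 + 0 + 0 + 0 + 1 + 0 + 0 + 0 + 1 + 0 = 2
Shortfall: 55 − 2 = 53

53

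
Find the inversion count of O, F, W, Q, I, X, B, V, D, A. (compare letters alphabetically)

Inversions: 29

Count, for each position, how many later elements it exceeds:
O: 5
F: 3
W: 6
Q: 4
I: 3
X: 4
B: 1
V: 2
D: 1
A: 0
Sum: 5 + 3 + 6 + 4 + 3 + 4 + 1 + 2 + 1 + 0 = 29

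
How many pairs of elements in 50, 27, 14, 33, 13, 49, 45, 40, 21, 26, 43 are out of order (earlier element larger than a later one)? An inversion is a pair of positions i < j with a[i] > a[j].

29

Element-by-element contributions:
50: 10
27: 4
14: 1
33: 3
13: 0
49: 5
45: 4
40: 2
21: 0
26: 0
43: 0
Sum: 10 + 4 + 1 + 3 + 0 + 5 + 4 + 2 + 0 + 0 + 0 = 29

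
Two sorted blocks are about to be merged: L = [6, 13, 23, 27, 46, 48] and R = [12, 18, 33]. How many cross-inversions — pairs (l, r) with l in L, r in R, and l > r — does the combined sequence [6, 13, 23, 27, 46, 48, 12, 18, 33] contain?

11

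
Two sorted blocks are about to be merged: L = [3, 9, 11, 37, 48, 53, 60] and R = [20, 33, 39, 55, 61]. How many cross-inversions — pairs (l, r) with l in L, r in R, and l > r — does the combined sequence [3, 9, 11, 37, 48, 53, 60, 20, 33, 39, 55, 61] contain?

12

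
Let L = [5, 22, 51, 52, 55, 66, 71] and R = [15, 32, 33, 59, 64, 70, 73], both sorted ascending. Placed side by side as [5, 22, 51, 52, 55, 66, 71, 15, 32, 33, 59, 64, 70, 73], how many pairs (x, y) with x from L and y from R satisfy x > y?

21 cross-inversions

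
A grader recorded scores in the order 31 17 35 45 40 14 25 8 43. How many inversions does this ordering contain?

Inversions: 19

Sweep left to right; for each value list the smaller values that follow it:
31 → 17, 14, 25, 8 → 4
17 → 14, 8 → 2
35 → 14, 25, 8 → 3
45 → 40, 14, 25, 8, 43 → 5
40 → 14, 25, 8 → 3
14 → 8 → 1
25 → 8 → 1
8 → none → 0
43 → none → 0
Sum: 4 + 2 + 3 + 5 + 3 + 1 + 1 + 0 + 0 = 19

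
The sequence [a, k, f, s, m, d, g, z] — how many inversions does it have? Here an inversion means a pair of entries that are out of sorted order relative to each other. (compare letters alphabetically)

Element-by-element contributions:
a → none → 0
k → f, d, g → 3
f → d → 1
s → m, d, g → 3
m → d, g → 2
d → none → 0
g → none → 0
z → none → 0
Sum: 0 + 3 + 1 + 3 + 2 + 0 + 0 + 0 = 9

Inversions: 9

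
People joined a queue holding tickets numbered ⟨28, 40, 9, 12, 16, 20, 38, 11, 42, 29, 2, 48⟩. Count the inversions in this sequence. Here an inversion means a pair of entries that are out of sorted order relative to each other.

Element-by-element contributions:
28 → 9, 12, 16, 20, 11, 2 → 6
40 → 9, 12, 16, 20, 38, 11, 29, 2 → 8
9 → 2 → 1
12 → 11, 2 → 2
16 → 11, 2 → 2
20 → 11, 2 → 2
38 → 11, 29, 2 → 3
11 → 2 → 1
42 → 29, 2 → 2
29 → 2 → 1
2 → none → 0
48 → none → 0
Sum: 6 + 8 + 1 + 2 + 2 + 2 + 3 + 1 + 2 + 1 + 0 + 0 = 28

Inversions: 28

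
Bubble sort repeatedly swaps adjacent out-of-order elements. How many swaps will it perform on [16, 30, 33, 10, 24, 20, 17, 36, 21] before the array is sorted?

The minimum number of adjacent swaps to sort an array equals its inversion count, since every such swap removes exactly one inversion.
Count inversions — for each element, later elements that are smaller:
16: 10 → 1
30: 10, 24, 20, 17, 21 → 5
33: 10, 24, 20, 17, 21 → 5
10: none → 0
24: 20, 17, 21 → 3
20: 17 → 1
17: none → 0
36: 21 → 1
21: none → 0
Total inversions: 1 + 5 + 5 + 0 + 3 + 1 + 0 + 1 + 0 = 16

16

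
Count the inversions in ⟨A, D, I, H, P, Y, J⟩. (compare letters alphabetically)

There are 3 inversions.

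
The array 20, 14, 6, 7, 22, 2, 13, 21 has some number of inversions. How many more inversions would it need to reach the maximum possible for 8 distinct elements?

Maximum inversions for 8 distinct elements is C(8, 2) = 8·7/2 = 28.
Current inversions — for each element, count later smaller elements:
20: 5
14: 4
6: 1
7: 1
22: 3
2: 0
13: 0
21: 0
Current total: 5 + 4 + 1 + 1 + 3 + 0 + 0 + 0 = 14
Shortfall: 28 − 14 = 14

14 inversions short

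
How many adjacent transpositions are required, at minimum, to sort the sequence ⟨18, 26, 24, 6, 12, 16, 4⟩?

There are 16 adjacent swaps.

The minimum number of adjacent swaps to sort an array equals its inversion count, since every such swap removes exactly one inversion.
Count inversions — for each element, later elements that are smaller:
18: 6, 12, 16, 4 → 4
26: 24, 6, 12, 16, 4 → 5
24: 6, 12, 16, 4 → 4
6: 4 → 1
12: 4 → 1
16: 4 → 1
4: none → 0
Total inversions: 4 + 5 + 4 + 1 + 1 + 1 + 0 = 16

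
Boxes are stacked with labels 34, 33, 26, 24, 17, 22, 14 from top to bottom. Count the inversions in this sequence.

20 out-of-order pairs

Count, for each position, how many later elements it exceeds:
34 → 33, 26, 24, 17, 22, 14 → 6
33 → 26, 24, 17, 22, 14 → 5
26 → 24, 17, 22, 14 → 4
24 → 17, 22, 14 → 3
17 → 14 → 1
22 → 14 → 1
14 → none → 0
Sum: 6 + 5 + 4 + 3 + 1 + 1 + 0 = 20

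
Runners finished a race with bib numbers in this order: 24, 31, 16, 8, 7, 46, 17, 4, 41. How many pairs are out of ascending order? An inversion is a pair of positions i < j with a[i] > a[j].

20

For each element, count later entries that are smaller:
24 → 16, 8, 7, 17, 4 → 5
31 → 16, 8, 7, 17, 4 → 5
16 → 8, 7, 4 → 3
8 → 7, 4 → 2
7 → 4 → 1
46 → 17, 4, 41 → 3
17 → 4 → 1
4 → none → 0
41 → none → 0
Sum: 5 + 5 + 3 + 2 + 1 + 3 + 1 + 0 + 0 = 20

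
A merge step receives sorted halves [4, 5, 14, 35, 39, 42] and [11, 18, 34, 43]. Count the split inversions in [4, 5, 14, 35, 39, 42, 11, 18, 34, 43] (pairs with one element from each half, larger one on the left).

There are 10 split inversions.

Take each right-half value and tally the left-half values above it:
r = 11: 14, 35, 39, 42 → 4
r = 18: 35, 39, 42 → 3
r = 34: 35, 39, 42 → 3
r = 43: none → 0
Cross-inversions: 4 + 3 + 3 + 0 = 10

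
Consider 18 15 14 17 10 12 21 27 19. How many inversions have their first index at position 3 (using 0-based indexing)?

2 such elements

The element at index 3 is 17.
Elements after it: 10, 12, 21, 27, 19
Those smaller than 17: 10, 12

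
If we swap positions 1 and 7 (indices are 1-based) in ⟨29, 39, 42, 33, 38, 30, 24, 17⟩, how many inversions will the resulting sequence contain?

20

Positions 1 and 7 hold 29 and 24; after swapping, the array is [24, 39, 42, 33, 38, 30, 29, 17].
Count, for each position, how many later elements it exceeds:
24: 1
39: 5
42: 5
33: 3
38: 3
30: 2
29: 1
17: 0
Sum: 1 + 5 + 5 + 3 + 3 + 2 + 1 + 0 = 20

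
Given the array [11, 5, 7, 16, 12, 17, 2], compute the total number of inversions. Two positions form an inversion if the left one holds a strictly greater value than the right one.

9 inversions

Count, for each position, how many later elements it exceeds:
11 → 5, 7, 2 → 3
5 → 2 → 1
7 → 2 → 1
16 → 12, 2 → 2
12 → 2 → 1
17 → 2 → 1
2 → none → 0
Sum: 3 + 1 + 1 + 2 + 1 + 1 + 0 = 9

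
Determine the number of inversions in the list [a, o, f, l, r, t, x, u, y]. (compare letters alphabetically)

3 inversions

Sweep left to right; for each value list the smaller values that follow it:
a → none → 0
o → f, l → 2
f → none → 0
l → none → 0
r → none → 0
t → none → 0
x → u → 1
u → none → 0
y → none → 0
Sum: 0 + 2 + 0 + 0 + 0 + 0 + 1 + 0 + 0 = 3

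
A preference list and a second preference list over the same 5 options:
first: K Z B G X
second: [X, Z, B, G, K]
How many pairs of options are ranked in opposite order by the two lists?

Assign each item its position (1..5) in the first ordering, then rewrite the second ordering as that position sequence:
positions: K→1, Z→2, B→3, G→4, X→5
second ordering as positions: [5, 2, 3, 4, 1]
Discordant pairs = inversions in this position sequence.
5: 2, 3, 4, 1 → 4
2: 1 → 1
3: 1 → 1
4: 1 → 1
1: 0
Total: 4 + 1 + 1 + 1 + 0 = 7

7 pairs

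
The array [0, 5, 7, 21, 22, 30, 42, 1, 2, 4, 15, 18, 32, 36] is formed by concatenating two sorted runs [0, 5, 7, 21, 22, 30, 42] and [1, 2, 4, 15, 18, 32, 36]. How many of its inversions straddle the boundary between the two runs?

28

Take each right-half value and tally the left-half values above it:
r = 1: 5, 7, 21, 22, 30, 42 → 6
r = 2: 5, 7, 21, 22, 30, 42 → 6
r = 4: 5, 7, 21, 22, 30, 42 → 6
r = 15: 21, 22, 30, 42 → 4
r = 18: 21, 22, 30, 42 → 4
r = 32: 42 → 1
r = 36: 42 → 1
Cross-inversions: 6 + 6 + 6 + 4 + 4 + 1 + 1 = 28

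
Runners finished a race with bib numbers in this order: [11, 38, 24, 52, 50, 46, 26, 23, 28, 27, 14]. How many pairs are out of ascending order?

32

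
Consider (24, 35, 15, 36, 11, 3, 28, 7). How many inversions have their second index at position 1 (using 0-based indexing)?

0 such elements

The element at index 1 is 35.
Elements before it: 24
None of them are larger than 35.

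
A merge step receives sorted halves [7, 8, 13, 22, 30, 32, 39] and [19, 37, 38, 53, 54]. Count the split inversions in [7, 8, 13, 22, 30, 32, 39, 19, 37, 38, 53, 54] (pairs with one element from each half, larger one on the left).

6 cross-inversions

For each element r of the right run, count left-run elements greater than r:
r = 19: 22, 30, 32, 39 → 4
r = 37: 39 → 1
r = 38: 39 → 1
r = 53: none → 0
r = 54: none → 0
Cross-inversions: 4 + 1 + 1 + 0 + 0 = 6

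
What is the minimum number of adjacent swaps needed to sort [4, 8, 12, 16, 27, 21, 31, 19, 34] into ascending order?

4

The minimum number of adjacent swaps to sort an array equals its inversion count, since every such swap removes exactly one inversion.
Count inversions — for each element, later elements that are smaller:
4: none → 0
8: none → 0
12: none → 0
16: none → 0
27: 21, 19 → 2
21: 19 → 1
31: 19 → 1
19: none → 0
34: none → 0
Total inversions: 0 + 0 + 0 + 0 + 2 + 1 + 1 + 0 + 0 = 4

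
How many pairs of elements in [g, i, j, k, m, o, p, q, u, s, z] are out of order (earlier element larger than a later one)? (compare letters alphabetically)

Inversions: 1

Element-by-element contributions:
g → none → 0
i → none → 0
j → none → 0
k → none → 0
m → none → 0
o → none → 0
p → none → 0
q → none → 0
u → s → 1
s → none → 0
z → none → 0
Sum: 0 + 0 + 0 + 0 + 0 + 0 + 0 + 0 + 1 + 0 + 0 = 1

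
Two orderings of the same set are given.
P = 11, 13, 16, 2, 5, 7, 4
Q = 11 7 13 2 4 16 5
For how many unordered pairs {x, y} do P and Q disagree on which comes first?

Assign each item its position (1..7) in the first ordering, then rewrite the second ordering as that position sequence:
positions: 11→1, 13→2, 16→3, 2→4, 5→5, 7→6, 4→7
second ordering as positions: [1, 6, 2, 4, 7, 3, 5]
Discordant pairs = inversions in this position sequence.
1: 0
6: 2, 4, 3, 5 → 4
2: 0
4: 3 → 1
7: 3, 5 → 2
3: 0
5: 0
Total: 0 + 4 + 0 + 1 + 2 + 0 + 0 = 7

7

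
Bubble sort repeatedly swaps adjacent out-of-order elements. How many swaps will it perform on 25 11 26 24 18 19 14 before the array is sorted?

Minimum adjacent swaps = number of inversions (each swap of adjacent out-of-order elements removes one inversion and no swap can remove more).
Count inversions — for each element, later elements that are smaller:
25: 11, 24, 18, 19, 14 → 5
11: none → 0
26: 24, 18, 19, 14 → 4
24: 18, 19, 14 → 3
18: 14 → 1
19: 14 → 1
14: none → 0
Total inversions: 5 + 0 + 4 + 3 + 1 + 1 + 0 = 14

14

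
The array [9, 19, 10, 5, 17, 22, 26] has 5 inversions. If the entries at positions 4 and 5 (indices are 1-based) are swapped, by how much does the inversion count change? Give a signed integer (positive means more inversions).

Positions 4 and 5 hold 5 and 17; after swapping, the array is [9, 19, 10, 17, 5, 22, 26].
Element-by-element contributions:
9 → 5 → 1
19 → 10, 17, 5 → 3
10 → 5 → 1
17 → 5 → 1
5 → none → 0
22 → none → 0
26 → none → 0
Sum: 1 + 3 + 1 + 1 + 0 + 0 + 0 = 6
Change: 6 − 5 = +1

+1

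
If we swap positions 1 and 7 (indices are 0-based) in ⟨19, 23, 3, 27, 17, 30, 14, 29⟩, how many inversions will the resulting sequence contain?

There are 14 inversions.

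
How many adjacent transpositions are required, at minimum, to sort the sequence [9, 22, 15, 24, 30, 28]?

2

The minimum number of adjacent swaps to sort an array equals its inversion count, since every such swap removes exactly one inversion.
Count inversions — for each element, later elements that are smaller:
9: none → 0
22: 15 → 1
15: none → 0
24: none → 0
30: 28 → 1
28: none → 0
Total inversions: 0 + 1 + 0 + 0 + 1 + 0 = 2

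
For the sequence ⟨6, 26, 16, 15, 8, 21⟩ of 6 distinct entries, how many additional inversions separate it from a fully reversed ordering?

Maximum inversions for 6 distinct elements is C(6, 2) = 6·5/2 = 15.
Current inversions — for each element, count later smaller elements:
6: 0
26: 4
16: 2
15: 1
8: 0
21: 0
Current total: 0 + 4 + 2 + 1 + 0 + 0 = 7
Shortfall: 15 − 7 = 8

8 inversions short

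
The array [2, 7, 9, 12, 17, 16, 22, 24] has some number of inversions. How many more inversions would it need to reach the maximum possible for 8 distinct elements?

27 inversions short

Maximum inversions for 8 distinct elements is C(8, 2) = 8·7/2 = 28.
Current inversions — for each element, count later smaller elements:
2: 0
7: 0
9: 0
12: 0
17: 1
16: 0
22: 0
24: 0
Current total: 0 + 0 + 0 + 0 + 1 + 0 + 0 + 0 = 1
Shortfall: 28 − 1 = 27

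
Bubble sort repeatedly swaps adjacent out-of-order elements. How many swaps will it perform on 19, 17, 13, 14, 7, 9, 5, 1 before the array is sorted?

26 adjacent swaps

Minimum adjacent swaps = number of inversions (each swap of adjacent out-of-order elements removes one inversion and no swap can remove more).
Count inversions — for each element, later elements that are smaller:
19: 17, 13, 14, 7, 9, 5, 1 → 7
17: 13, 14, 7, 9, 5, 1 → 6
13: 7, 9, 5, 1 → 4
14: 7, 9, 5, 1 → 4
7: 5, 1 → 2
9: 5, 1 → 2
5: 1 → 1
1: none → 0
Total inversions: 7 + 6 + 4 + 4 + 2 + 2 + 1 + 0 = 26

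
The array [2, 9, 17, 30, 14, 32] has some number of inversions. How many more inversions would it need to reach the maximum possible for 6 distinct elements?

Maximum inversions for 6 distinct elements is C(6, 2) = 6·5/2 = 15.
Current inversions — for each element, count later smaller elements:
2: 0
9: 0
17: 1
30: 1
14: 0
32: 0
Current total: 0 + 0 + 1 + 1 + 0 + 0 = 2
Shortfall: 15 − 2 = 13

13 inversions short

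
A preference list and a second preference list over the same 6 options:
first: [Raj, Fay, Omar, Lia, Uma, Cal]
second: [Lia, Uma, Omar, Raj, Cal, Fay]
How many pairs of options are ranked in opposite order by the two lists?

Assign each item its position (1..6) in the first ordering, then rewrite the second ordering as that position sequence:
positions: Raj→1, Fay→2, Omar→3, Lia→4, Uma→5, Cal→6
second ordering as positions: [4, 5, 3, 1, 6, 2]
Discordant pairs = inversions in this position sequence.
4: 3, 1, 2 → 3
5: 3, 1, 2 → 3
3: 1, 2 → 2
1: 0
6: 2 → 1
2: 0
Total: 3 + 3 + 2 + 0 + 1 + 0 = 9

9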